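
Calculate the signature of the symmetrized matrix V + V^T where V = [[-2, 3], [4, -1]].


Step 1: V + V^T = [[-4, 7], [7, -2]]
Step 2: trace = -6, det = -41
Step 3: Discriminant = (-6)^2 - 4*(-41) = 200
Step 4: Eigenvalues: 4.07107, -10.0711
Step 5: Signature = (# positive eigenvalues) - (# negative eigenvalues) = 0

0


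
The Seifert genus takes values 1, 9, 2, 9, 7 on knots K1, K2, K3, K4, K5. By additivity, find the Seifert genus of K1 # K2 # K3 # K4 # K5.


The Seifert genus is additive under connected sum.
Seifert genus(K1 # K2 # K3 # K4 # K5) = (1) + (9) + (2) + (9) + (7)
= 28

28


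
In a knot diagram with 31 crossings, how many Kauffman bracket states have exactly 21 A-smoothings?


We choose which 21 of 31 crossings get A-smoothings.
C(31, 21) = 31! / (21! * 10!)
= 44352165

44352165


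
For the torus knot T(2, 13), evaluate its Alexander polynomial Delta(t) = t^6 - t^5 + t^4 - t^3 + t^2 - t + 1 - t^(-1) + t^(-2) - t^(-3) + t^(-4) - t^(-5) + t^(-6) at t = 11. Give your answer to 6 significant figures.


Substituting t = 11 into Delta(t) = t^6 - t^5 + t^4 - t^3 + t^2 - t + 1 - t^(-1) + t^(-2) - t^(-3) + t^(-4) - t^(-5) + t^(-6):
Term values: (1771561) + (-161051) + (14641) + (-1331) + (121) + (-11) + (1) + (-0.0909091) + (0.00826446) + (-0.000751315) + (6.83013e-05) + (-6.20921e-06) + (5.64474e-07)
Sum = 1623930.917
Rounded to 6 significant figures: 1.62393e+06

1.62393e+06


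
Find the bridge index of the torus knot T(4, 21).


The bridge number of T(p,q) is min(p,q).
min(4, 21) = 4

4


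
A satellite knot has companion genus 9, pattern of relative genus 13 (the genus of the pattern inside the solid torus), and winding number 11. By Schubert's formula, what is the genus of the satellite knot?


Schubert: g(satellite) = g_rel(pattern) + |winding| * g(companion),
where g_rel(pattern) is the genus of the pattern relative to the solid torus.
= 13 + 11 * 9
= 13 + 99 = 112

112


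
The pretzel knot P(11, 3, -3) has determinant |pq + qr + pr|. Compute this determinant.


Step 1: Compute pq + qr + pr.
pq = 11*3 = 33
qr = 3*(-3) = -9
pr = 11*(-3) = -33
pq + qr + pr = 33 + (-9) + (-33) = -9
Step 2: Take absolute value.
det(P(11,3,-3)) = |-9| = 9

9


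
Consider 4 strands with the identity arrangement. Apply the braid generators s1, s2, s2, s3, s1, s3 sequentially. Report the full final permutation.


Starting with identity [1, 2, 3, 4].
Apply generators in sequence:
  After s1: [2, 1, 3, 4]
  After s2: [2, 3, 1, 4]
  After s2: [2, 1, 3, 4]
  After s3: [2, 1, 4, 3]
  After s1: [1, 2, 4, 3]
  After s3: [1, 2, 3, 4]
Final permutation: [1, 2, 3, 4]

[1, 2, 3, 4]


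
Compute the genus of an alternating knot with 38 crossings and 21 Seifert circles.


For alternating knots, g = (c - s + 1)/2.
= (38 - 21 + 1)/2
= 18/2 = 9

9


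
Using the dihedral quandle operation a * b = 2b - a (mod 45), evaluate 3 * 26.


3 * 26 = 2*26 - 3 mod 45
= 52 - 3 mod 45
= 49 mod 45 = 4

4


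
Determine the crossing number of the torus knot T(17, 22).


For a torus knot T(p, q) with gcd(p,q)=1,
the crossing number is min(p*(q-1), q*(p-1)).
p*(q-1) = 17*21 = 357
q*(p-1) = 22*16 = 352
min(357, 352) = 352

352


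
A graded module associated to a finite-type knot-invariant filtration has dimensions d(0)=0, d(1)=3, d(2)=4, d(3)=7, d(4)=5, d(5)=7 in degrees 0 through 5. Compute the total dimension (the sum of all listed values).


Total dimension = d(0) + d(1) + ... + d(5)
= 0 + 3 + 4 + 7 + 5 + 7
= 26

26


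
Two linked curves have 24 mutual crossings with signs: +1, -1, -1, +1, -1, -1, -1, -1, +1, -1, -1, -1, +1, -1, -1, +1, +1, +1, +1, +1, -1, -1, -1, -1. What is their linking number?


Step 1: Count positive crossings: 9
Step 2: Count negative crossings: 15
Step 3: Sum of signs = 9 - 15 = -6
Step 4: Linking number = sum/2 = -6/2 = -3

-3


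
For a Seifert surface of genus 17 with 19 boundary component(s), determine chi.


chi = 2 - 2g - b
= 2 - 2*17 - 19
= 2 - 34 - 19 = -51

-51


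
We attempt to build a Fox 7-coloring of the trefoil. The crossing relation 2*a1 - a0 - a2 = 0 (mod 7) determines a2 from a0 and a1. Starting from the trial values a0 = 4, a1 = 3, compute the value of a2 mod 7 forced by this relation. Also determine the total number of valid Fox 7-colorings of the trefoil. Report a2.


Step 1: Apply the given crossing relation 2*a1 - a0 - a2 = 0 (mod 7).
  a2 = 2*a1 - a0 mod 7
  a2 = 2*3 - 4 mod 7
  a2 = 6 - 4 mod 7
  a2 = 2 mod 7 = 2
Step 2: The trefoil has determinant 3.
  Number of Fox p-colorings (p prime) is p^2 if p = 3, else p.
  Since 7 does not divide 3, only trivial (constant) colorings exist.
  (So the trial a0 = 4, a1 = 3 with a0 != a1 does NOT extend to a valid coloring of the whole trefoil: the other two crossing relations require 3*(a1 - a0) = 0 (mod 7), which fails.)
  Total colorings = 7
Step 3: a2 = 2, total Fox 7-colorings = 7

2


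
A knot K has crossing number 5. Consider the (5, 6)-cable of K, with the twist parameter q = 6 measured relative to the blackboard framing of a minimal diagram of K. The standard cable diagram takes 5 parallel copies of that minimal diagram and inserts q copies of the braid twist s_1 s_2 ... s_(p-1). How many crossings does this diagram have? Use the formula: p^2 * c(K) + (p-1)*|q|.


Step 1: Each of the c(K) crossings of the companion diagram becomes p*p = p^2 crossings among the p parallel strands, and each of the |q| twists s_1 s_2 ... s_(p-1) adds (p-1) crossings.
  Crossings = p^2 * c(K) + (p-1)*|q|
Step 2: = 5^2 * 5 + (5-1)*6
Step 3: = 25*5 + 4*6
Step 4: = 125 + 24 = 149

149


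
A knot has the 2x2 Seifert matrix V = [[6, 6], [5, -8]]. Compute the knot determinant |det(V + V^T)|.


Step 1: Form V + V^T where V = [[6, 6], [5, -8]]
  V^T = [[6, 5], [6, -8]]
  V + V^T = [[12, 11], [11, -16]]
Step 2: det(V + V^T) = 12*(-16) - 11*11
  = -192 - 121 = -313
Step 3: Knot determinant = |det(V + V^T)| = |-313| = 313

313


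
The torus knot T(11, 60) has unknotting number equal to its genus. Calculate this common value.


For a torus knot T(p,q), both the unknotting number and genus equal (p-1)(q-1)/2.
= (11-1)(60-1)/2
= 10*59/2
= 590/2 = 295

295


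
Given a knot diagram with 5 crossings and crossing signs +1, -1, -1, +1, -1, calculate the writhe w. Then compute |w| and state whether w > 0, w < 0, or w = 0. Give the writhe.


Step 1: Count positive crossings (+1).
Positive crossings: 2
Step 2: Count negative crossings (-1).
Negative crossings: 3
Step 3: Writhe = (positive) - (negative)
w = 2 - 3 = -1
Step 4: |w| = 1, and w is negative

-1


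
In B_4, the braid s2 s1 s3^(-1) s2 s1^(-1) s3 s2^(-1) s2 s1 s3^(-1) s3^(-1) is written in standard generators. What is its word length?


The word length counts the number of generators (including inverses).
Listing each generator: s2, s1, s3^(-1), s2, s1^(-1), s3, s2^(-1), s2, s1, s3^(-1), s3^(-1)
There are 11 generators in this braid word.

11


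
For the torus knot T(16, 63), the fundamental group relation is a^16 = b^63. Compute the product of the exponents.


The relation is a^16 = b^63.
Product of exponents = 16 * 63
= 1008

1008


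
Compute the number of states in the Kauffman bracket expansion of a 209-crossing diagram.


Each crossing contributes 2 choices (A-smoothing or B-smoothing).
Total states = 2^209 = 822752278660603021077484591278675252491367932816789931674304512

822752278660603021077484591278675252491367932816789931674304512


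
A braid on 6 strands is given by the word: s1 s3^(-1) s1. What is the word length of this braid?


The word length counts the number of generators (including inverses).
Listing each generator: s1, s3^(-1), s1
There are 3 generators in this braid word.

3


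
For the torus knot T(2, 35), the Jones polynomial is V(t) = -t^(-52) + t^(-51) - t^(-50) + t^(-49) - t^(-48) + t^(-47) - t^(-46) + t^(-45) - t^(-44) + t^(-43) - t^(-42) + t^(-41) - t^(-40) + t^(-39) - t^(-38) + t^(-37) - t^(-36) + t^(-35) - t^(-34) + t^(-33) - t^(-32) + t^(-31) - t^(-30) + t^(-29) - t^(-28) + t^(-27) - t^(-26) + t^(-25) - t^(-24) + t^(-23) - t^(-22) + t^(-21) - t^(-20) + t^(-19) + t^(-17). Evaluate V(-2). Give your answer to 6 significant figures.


Substituting t = -2 into V(t) = -t^(-52) + t^(-51) - t^(-50) + t^(-49) - t^(-48) + t^(-47) - t^(-46) + t^(-45) - t^(-44) + t^(-43) - t^(-42) + t^(-41) - t^(-40) + t^(-39) - t^(-38) + t^(-37) - t^(-36) + t^(-35) - t^(-34) + t^(-33) - t^(-32) + t^(-31) - t^(-30) + t^(-29) - t^(-28) + t^(-27) - t^(-26) + t^(-25) - t^(-24) + t^(-23) - t^(-22) + t^(-21) - t^(-20) + t^(-19) + t^(-17):
  (-)t^(-52) = -2.22045e-16
  (+)t^(-51) = -4.44089e-16
  (-)t^(-50) = -8.88178e-16
  (+)t^(-49) = -1.77636e-15
  (-)t^(-48) = -3.55271e-15
  (+)t^(-47) = -7.10543e-15
  (-)t^(-46) = -1.42109e-14
  (+)t^(-45) = -2.84217e-14
  (-)t^(-44) = -5.68434e-14
  (+)t^(-43) = -1.13687e-13
  (-)t^(-42) = -2.27374e-13
  (+)t^(-41) = -4.54747e-13
  (-)t^(-40) = -9.09495e-13
  (+)t^(-39) = -1.81899e-12
  (-)t^(-38) = -3.63798e-12
  (+)t^(-37) = -7.27596e-12
  (-)t^(-36) = -1.45519e-11
  (+)t^(-35) = -2.91038e-11
  (-)t^(-34) = -5.82077e-11
  (+)t^(-33) = -1.16415e-10
  (-)t^(-32) = -2.32831e-10
  (+)t^(-31) = -4.65661e-10
  (-)t^(-30) = -9.31323e-10
  (+)t^(-29) = -1.86265e-09
  (-)t^(-28) = -3.72529e-09
  (+)t^(-27) = -7.45058e-09
  (-)t^(-26) = -1.49012e-08
  (+)t^(-25) = -2.98023e-08
  (-)t^(-24) = -5.96046e-08
  (+)t^(-23) = -1.19209e-07
  (-)t^(-22) = -2.38419e-07
  (+)t^(-21) = -4.76837e-07
  (-)t^(-20) = -9.53674e-07
  (+)t^(-19) = -1.90735e-06
  (+)t^(-17) = -7.62939e-06
Sum = (-2.22045e-16) + (-4.44089e-16) + (-8.88178e-16) + (-1.77636e-15) + (-3.55271e-15) + (-7.10543e-15) + (-1.42109e-14) + (-2.84217e-14) + (-5.68434e-14) + (-1.13687e-13) + (-2.27374e-13) + (-4.54747e-13) + (-9.09495e-13) + (-1.81899e-12) + (-3.63798e-12) + (-7.27596e-12) + (-1.45519e-11) + (-2.91038e-11) + (-5.82077e-11) + (-1.16415e-10) + (-2.32831e-10) + (-4.65661e-10) + (-9.31323e-10) + (-1.86265e-09) + (-3.72529e-09) + (-7.45058e-09) + (-1.49012e-08) + (-2.98023e-08) + (-5.96046e-08) + (-1.19209e-07) + (-2.38419e-07) + (-4.76837e-07) + (-9.53674e-07) + (-1.90735e-06) + (-7.62939e-06)
= -1.14440918e-05
Rounded to 6 significant figures: -1.14441e-05

-1.14441e-05


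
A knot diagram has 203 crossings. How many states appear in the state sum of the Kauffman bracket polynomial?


Each crossing contributes 2 choices (A-smoothing or B-smoothing).
Total states = 2^203 = 12855504354071922204335696738729300820177623950262342682411008

12855504354071922204335696738729300820177623950262342682411008


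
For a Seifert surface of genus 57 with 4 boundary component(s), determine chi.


chi = 2 - 2g - b
= 2 - 2*57 - 4
= 2 - 114 - 4 = -116

-116


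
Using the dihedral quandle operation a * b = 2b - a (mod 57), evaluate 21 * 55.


21 * 55 = 2*55 - 21 mod 57
= 110 - 21 mod 57
= 89 mod 57 = 32

32


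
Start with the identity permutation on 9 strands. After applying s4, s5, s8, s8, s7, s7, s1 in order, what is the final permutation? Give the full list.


Starting with identity [1, 2, 3, 4, 5, 6, 7, 8, 9].
Apply generators in sequence:
  After s4: [1, 2, 3, 5, 4, 6, 7, 8, 9]
  After s5: [1, 2, 3, 5, 6, 4, 7, 8, 9]
  After s8: [1, 2, 3, 5, 6, 4, 7, 9, 8]
  After s8: [1, 2, 3, 5, 6, 4, 7, 8, 9]
  After s7: [1, 2, 3, 5, 6, 4, 8, 7, 9]
  After s7: [1, 2, 3, 5, 6, 4, 7, 8, 9]
  After s1: [2, 1, 3, 5, 6, 4, 7, 8, 9]
Final permutation: [2, 1, 3, 5, 6, 4, 7, 8, 9]

[2, 1, 3, 5, 6, 4, 7, 8, 9]


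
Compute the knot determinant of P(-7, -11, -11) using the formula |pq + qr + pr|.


Step 1: Compute pq + qr + pr.
pq = (-7)*(-11) = 77
qr = (-11)*(-11) = 121
pr = (-7)*(-11) = 77
pq + qr + pr = 77 + 121 + 77 = 275
Step 2: Take absolute value.
det(P(-7,-11,-11)) = |275| = 275

275


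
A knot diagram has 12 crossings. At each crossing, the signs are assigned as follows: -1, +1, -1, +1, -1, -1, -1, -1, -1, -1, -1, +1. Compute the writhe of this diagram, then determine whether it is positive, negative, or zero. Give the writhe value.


Step 1: Count positive crossings (+1).
Positive crossings: 3
Step 2: Count negative crossings (-1).
Negative crossings: 9
Step 3: Writhe = (positive) - (negative)
w = 3 - 9 = -6
Step 4: |w| = 6, and w is negative

-6


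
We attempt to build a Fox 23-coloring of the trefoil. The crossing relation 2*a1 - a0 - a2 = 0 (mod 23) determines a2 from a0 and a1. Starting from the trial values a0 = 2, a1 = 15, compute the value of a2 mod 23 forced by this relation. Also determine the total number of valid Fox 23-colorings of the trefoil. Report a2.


Step 1: Apply the given crossing relation 2*a1 - a0 - a2 = 0 (mod 23).
  a2 = 2*a1 - a0 mod 23
  a2 = 2*15 - 2 mod 23
  a2 = 30 - 2 mod 23
  a2 = 28 mod 23 = 5
Step 2: The trefoil has determinant 3.
  Number of Fox p-colorings (p prime) is p^2 if p = 3, else p.
  Since 23 does not divide 3, only trivial (constant) colorings exist.
  (So the trial a0 = 2, a1 = 15 with a0 != a1 does NOT extend to a valid coloring of the whole trefoil: the other two crossing relations require 3*(a1 - a0) = 0 (mod 23), which fails.)
  Total colorings = 23
Step 3: a2 = 5, total Fox 23-colorings = 23

5


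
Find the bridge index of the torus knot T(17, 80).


The bridge number of T(p,q) is min(p,q).
min(17, 80) = 17

17


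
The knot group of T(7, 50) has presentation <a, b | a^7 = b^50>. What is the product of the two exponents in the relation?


The relation is a^7 = b^50.
Product of exponents = 7 * 50
= 350

350


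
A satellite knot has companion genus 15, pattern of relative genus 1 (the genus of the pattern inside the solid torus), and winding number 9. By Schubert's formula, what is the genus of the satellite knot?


Schubert: g(satellite) = g_rel(pattern) + |winding| * g(companion),
where g_rel(pattern) is the genus of the pattern relative to the solid torus.
= 1 + 9 * 15
= 1 + 135 = 136

136


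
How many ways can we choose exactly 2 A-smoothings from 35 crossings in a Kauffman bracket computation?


We choose which 2 of 35 crossings get A-smoothings.
C(35, 2) = 35! / (2! * 33!)
= 595

595


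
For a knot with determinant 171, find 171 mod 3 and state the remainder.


Step 1: A knot is p-colorable if and only if p divides its determinant.
Step 2: Compute 171 mod 3.
171 = 57 * 3 + 0
Step 3: 171 mod 3 = 0
Step 4: The knot is 3-colorable: yes

0


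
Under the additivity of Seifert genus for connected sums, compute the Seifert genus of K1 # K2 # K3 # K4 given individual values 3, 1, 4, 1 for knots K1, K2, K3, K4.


The Seifert genus is additive under connected sum.
Seifert genus(K1 # K2 # K3 # K4) = (3) + (1) + (4) + (1)
= 9

9


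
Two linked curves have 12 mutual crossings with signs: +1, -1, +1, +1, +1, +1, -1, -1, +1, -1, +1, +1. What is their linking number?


Step 1: Count positive crossings: 8
Step 2: Count negative crossings: 4
Step 3: Sum of signs = 8 - 4 = 4
Step 4: Linking number = sum/2 = 4/2 = 2

2


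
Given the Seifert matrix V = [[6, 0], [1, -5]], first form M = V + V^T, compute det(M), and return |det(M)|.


Step 1: Form V + V^T where V = [[6, 0], [1, -5]]
  V^T = [[6, 1], [0, -5]]
  V + V^T = [[12, 1], [1, -10]]
Step 2: det(V + V^T) = 12*(-10) - 1*1
  = -120 - 1 = -121
Step 3: Knot determinant = |det(V + V^T)| = |-121| = 121

121


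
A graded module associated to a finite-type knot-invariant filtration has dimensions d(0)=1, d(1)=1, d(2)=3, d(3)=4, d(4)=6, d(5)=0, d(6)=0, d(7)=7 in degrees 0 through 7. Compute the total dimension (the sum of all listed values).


Total dimension = d(0) + d(1) + ... + d(7)
= 1 + 1 + 3 + 4 + 6 + 0 + 0 + 7
= 22

22


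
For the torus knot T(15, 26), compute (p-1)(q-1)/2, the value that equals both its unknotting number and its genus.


For a torus knot T(p,q), both the unknotting number and genus equal (p-1)(q-1)/2.
= (15-1)(26-1)/2
= 14*25/2
= 350/2 = 175

175


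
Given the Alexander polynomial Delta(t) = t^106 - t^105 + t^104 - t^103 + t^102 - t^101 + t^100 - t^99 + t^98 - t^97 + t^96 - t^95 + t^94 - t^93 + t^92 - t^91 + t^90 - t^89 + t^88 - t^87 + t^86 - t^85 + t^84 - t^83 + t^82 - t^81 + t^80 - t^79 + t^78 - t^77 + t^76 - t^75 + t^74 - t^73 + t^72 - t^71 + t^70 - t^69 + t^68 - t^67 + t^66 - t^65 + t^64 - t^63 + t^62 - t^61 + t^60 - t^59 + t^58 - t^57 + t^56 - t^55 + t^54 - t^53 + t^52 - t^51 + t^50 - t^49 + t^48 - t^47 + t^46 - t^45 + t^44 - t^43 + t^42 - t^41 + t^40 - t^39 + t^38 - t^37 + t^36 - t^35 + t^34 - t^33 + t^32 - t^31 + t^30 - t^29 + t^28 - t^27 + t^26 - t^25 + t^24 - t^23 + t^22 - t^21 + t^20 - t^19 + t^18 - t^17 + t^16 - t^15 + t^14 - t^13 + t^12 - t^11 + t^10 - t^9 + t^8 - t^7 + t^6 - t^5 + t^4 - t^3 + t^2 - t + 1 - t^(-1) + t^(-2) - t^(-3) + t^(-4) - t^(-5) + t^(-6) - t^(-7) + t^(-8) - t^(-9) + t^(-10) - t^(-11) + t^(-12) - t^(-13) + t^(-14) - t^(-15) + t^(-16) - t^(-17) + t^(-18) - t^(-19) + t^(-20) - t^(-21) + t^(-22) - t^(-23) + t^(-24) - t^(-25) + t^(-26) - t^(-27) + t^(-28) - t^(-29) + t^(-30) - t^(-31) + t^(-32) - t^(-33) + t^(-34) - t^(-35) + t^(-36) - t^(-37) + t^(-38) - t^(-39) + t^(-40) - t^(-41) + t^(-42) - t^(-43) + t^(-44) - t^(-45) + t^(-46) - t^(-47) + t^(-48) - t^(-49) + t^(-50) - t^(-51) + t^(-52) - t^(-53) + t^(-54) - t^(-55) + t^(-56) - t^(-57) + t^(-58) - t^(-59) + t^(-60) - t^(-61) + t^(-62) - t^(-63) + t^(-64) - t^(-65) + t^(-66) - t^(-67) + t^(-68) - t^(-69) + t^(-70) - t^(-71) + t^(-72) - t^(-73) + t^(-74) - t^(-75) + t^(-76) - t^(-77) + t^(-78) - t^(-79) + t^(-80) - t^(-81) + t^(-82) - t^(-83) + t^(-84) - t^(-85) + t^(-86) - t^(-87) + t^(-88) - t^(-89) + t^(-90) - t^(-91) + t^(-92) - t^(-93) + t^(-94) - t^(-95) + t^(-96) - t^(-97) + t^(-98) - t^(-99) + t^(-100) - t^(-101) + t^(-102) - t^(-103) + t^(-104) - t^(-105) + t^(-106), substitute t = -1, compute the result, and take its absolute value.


Step 1: The polynomial has 213 terms with alternating signs, exponents from 106 down to -106.
Step 2: Substitute t = -1. The i-th term has coefficient (-1)^i and exponent (m-i),
  so its value is (-1)^i * (-1)^(m-i) = (-1)^m = 1 for every i.
Step 3: All 213 terms equal 1, so Delta(-1) = 213 * (1) = 213
Step 4: |Delta(-1)| = 213

213


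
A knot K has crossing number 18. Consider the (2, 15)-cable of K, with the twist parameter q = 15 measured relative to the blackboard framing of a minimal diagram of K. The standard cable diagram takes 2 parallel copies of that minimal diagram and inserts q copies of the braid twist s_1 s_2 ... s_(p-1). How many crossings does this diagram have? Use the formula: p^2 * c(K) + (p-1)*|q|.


Step 1: Each of the c(K) crossings of the companion diagram becomes p*p = p^2 crossings among the p parallel strands, and each of the |q| twists s_1 s_2 ... s_(p-1) adds (p-1) crossings.
  Crossings = p^2 * c(K) + (p-1)*|q|
Step 2: = 2^2 * 18 + (2-1)*15
Step 3: = 4*18 + 1*15
Step 4: = 72 + 15 = 87

87


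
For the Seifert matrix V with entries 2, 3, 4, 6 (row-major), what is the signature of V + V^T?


Step 1: V + V^T = [[4, 7], [7, 12]]
Step 2: trace = 16, det = -1
Step 3: Discriminant = 16^2 - 4*(-1) = 260
Step 4: Eigenvalues: 16.0623, -0.0622577
Step 5: Signature = (# positive eigenvalues) - (# negative eigenvalues) = 0

0


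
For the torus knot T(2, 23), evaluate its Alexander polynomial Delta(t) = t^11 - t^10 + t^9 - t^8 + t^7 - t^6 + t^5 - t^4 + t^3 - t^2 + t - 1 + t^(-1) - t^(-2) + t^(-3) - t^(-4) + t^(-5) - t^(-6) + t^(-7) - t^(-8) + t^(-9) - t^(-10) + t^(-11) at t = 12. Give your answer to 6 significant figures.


Substituting t = 12 into Delta(t) = t^11 - t^10 + t^9 - t^8 + t^7 - t^6 + t^5 - t^4 + t^3 - t^2 + t - 1 + t^(-1) - t^(-2) + t^(-3) - t^(-4) + t^(-5) - t^(-6) + t^(-7) - t^(-8) + t^(-9) - t^(-10) + t^(-11):
Term values: (743008370688) + (-61917364224) + (5159780352) + (-429981696) + (35831808) + (-2985984) + (248832) + (-20736) + (1728) + (-144) + (12) + (-1) + (0.0833333) + (-0.00694444) + (0.000578704) + (-4.82253e-05) + (4.01878e-06) + (-3.34898e-07) + (2.79082e-08) + (-2.32568e-09) + (1.93807e-10) + (-1.61506e-11) + (1.34588e-12)
Sum = 6.858538806e+11
Rounded to 6 significant figures: 6.85854e+11

6.85854e+11


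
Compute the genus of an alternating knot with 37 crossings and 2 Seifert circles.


For alternating knots, g = (c - s + 1)/2.
= (37 - 2 + 1)/2
= 36/2 = 18

18


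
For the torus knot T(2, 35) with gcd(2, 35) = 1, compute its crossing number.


For a torus knot T(p, q) with gcd(p,q)=1,
the crossing number is min(p*(q-1), q*(p-1)).
p*(q-1) = 2*34 = 68
q*(p-1) = 35*1 = 35
min(68, 35) = 35

35


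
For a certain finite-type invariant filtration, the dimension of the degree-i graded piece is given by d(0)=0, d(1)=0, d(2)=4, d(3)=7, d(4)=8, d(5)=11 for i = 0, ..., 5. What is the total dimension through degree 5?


Total dimension = d(0) + d(1) + ... + d(5)
= 0 + 0 + 4 + 7 + 8 + 11
= 30

30


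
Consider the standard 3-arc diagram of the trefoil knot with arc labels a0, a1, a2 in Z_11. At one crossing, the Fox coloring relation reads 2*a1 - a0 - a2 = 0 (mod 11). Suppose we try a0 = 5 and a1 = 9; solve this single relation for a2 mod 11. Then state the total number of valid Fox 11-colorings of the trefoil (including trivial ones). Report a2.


Step 1: Apply the given crossing relation 2*a1 - a0 - a2 = 0 (mod 11).
  a2 = 2*a1 - a0 mod 11
  a2 = 2*9 - 5 mod 11
  a2 = 18 - 5 mod 11
  a2 = 13 mod 11 = 2
Step 2: The trefoil has determinant 3.
  Number of Fox p-colorings (p prime) is p^2 if p = 3, else p.
  Since 11 does not divide 3, only trivial (constant) colorings exist.
  (So the trial a0 = 5, a1 = 9 with a0 != a1 does NOT extend to a valid coloring of the whole trefoil: the other two crossing relations require 3*(a1 - a0) = 0 (mod 11), which fails.)
  Total colorings = 11
Step 3: a2 = 2, total Fox 11-colorings = 11

2


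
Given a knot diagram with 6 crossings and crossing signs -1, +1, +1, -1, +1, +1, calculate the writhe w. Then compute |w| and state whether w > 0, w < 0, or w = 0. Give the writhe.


Step 1: Count positive crossings (+1).
Positive crossings: 4
Step 2: Count negative crossings (-1).
Negative crossings: 2
Step 3: Writhe = (positive) - (negative)
w = 4 - 2 = 2
Step 4: |w| = 2, and w is positive

2


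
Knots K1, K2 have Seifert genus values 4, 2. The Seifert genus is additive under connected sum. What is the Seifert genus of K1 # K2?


The Seifert genus is additive under connected sum.
Seifert genus(K1 # K2) = (4) + (2)
= 6

6


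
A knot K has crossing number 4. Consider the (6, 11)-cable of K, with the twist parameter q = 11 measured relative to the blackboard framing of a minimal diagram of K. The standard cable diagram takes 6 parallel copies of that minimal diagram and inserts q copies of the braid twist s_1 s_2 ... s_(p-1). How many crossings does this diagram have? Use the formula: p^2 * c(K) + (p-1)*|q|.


Step 1: Each of the c(K) crossings of the companion diagram becomes p*p = p^2 crossings among the p parallel strands, and each of the |q| twists s_1 s_2 ... s_(p-1) adds (p-1) crossings.
  Crossings = p^2 * c(K) + (p-1)*|q|
Step 2: = 6^2 * 4 + (6-1)*11
Step 3: = 36*4 + 5*11
Step 4: = 144 + 55 = 199

199


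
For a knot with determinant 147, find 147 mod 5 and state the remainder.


Step 1: A knot is p-colorable if and only if p divides its determinant.
Step 2: Compute 147 mod 5.
147 = 29 * 5 + 2
Step 3: 147 mod 5 = 2
Step 4: The knot is 5-colorable: no

2


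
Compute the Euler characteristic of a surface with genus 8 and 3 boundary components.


chi = 2 - 2g - b
= 2 - 2*8 - 3
= 2 - 16 - 3 = -17

-17


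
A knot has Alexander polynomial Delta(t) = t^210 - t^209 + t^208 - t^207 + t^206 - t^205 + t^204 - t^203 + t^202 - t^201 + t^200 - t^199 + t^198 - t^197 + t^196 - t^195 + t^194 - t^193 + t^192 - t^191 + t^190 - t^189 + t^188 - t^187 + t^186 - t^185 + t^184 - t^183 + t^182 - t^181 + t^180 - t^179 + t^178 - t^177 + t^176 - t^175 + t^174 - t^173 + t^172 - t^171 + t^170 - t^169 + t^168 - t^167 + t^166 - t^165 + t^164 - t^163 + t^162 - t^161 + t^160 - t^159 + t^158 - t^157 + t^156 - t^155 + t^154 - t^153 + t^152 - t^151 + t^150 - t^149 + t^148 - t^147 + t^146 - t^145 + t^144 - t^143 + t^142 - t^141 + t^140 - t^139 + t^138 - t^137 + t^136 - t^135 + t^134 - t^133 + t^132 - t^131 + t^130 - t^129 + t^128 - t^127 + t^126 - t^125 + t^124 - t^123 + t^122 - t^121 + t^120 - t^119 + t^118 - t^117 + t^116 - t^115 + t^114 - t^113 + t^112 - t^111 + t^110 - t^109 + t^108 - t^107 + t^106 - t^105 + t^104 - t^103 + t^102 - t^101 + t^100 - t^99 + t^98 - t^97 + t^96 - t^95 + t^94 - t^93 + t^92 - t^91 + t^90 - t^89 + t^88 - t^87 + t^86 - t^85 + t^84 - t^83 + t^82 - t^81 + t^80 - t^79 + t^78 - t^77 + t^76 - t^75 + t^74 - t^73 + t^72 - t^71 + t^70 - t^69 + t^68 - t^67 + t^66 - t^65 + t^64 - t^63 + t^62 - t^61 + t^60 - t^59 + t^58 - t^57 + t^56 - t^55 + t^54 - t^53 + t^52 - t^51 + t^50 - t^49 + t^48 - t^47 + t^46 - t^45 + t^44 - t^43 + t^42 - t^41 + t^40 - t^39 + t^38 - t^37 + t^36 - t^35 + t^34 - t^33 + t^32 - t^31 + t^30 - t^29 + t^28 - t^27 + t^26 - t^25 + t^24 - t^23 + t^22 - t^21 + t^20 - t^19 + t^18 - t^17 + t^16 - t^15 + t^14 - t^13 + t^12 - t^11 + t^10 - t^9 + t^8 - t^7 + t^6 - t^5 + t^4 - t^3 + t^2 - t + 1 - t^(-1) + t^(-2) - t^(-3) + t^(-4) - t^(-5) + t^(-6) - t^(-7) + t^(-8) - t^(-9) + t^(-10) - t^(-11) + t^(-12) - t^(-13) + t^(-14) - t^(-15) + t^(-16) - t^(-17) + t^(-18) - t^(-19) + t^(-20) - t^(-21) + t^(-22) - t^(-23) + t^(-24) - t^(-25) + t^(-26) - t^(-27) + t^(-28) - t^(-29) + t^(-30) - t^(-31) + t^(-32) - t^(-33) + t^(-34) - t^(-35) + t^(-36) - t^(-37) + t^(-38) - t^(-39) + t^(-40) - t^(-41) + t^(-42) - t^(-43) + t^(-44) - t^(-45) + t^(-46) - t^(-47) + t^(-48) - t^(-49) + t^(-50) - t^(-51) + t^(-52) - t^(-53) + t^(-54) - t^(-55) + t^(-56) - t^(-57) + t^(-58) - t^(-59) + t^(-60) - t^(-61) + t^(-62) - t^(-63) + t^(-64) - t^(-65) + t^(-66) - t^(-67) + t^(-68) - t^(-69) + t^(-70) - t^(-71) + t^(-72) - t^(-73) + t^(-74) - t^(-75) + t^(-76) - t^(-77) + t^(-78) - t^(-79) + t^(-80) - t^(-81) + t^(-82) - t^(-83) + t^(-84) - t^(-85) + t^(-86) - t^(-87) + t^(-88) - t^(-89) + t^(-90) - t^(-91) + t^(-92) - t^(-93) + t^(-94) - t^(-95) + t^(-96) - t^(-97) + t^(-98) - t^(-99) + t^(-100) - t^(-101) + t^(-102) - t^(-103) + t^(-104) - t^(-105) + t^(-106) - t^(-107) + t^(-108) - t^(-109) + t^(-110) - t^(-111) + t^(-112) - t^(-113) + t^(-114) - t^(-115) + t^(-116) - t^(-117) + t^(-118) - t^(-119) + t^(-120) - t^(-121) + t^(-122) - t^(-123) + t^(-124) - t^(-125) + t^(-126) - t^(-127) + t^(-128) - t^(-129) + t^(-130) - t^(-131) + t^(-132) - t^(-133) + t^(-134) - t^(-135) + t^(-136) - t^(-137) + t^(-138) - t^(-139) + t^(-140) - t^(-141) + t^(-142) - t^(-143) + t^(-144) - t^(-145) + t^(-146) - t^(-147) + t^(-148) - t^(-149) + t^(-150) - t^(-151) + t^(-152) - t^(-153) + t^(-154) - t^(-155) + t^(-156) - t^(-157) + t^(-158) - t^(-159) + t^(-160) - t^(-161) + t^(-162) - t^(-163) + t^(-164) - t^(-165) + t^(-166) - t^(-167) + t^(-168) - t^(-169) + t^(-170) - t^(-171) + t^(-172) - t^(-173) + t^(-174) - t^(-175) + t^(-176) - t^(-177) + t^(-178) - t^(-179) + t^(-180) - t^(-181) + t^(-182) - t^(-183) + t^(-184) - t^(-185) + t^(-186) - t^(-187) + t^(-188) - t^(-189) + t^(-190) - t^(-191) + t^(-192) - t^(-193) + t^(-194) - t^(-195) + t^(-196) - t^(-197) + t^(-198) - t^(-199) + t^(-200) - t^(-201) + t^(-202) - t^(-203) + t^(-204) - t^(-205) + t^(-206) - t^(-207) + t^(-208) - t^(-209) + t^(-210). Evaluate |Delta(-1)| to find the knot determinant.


Step 1: The polynomial has 421 terms with alternating signs, exponents from 210 down to -210.
Step 2: Substitute t = -1. The i-th term has coefficient (-1)^i and exponent (m-i),
  so its value is (-1)^i * (-1)^(m-i) = (-1)^m = 1 for every i.
Step 3: All 421 terms equal 1, so Delta(-1) = 421 * (1) = 421
Step 4: |Delta(-1)| = 421

421


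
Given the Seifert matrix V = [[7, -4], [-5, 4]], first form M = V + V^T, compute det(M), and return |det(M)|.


Step 1: Form V + V^T where V = [[7, -4], [-5, 4]]
  V^T = [[7, -5], [-4, 4]]
  V + V^T = [[14, -9], [-9, 8]]
Step 2: det(V + V^T) = 14*8 - (-9)*(-9)
  = 112 - 81 = 31
Step 3: Knot determinant = |det(V + V^T)| = |31| = 31

31


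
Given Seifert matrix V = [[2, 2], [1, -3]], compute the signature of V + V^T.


Step 1: V + V^T = [[4, 3], [3, -6]]
Step 2: trace = -2, det = -33
Step 3: Discriminant = (-2)^2 - 4*(-33) = 136
Step 4: Eigenvalues: 4.83095, -6.83095
Step 5: Signature = (# positive eigenvalues) - (# negative eigenvalues) = 0

0


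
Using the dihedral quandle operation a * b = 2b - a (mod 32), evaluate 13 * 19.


13 * 19 = 2*19 - 13 mod 32
= 38 - 13 mod 32
= 25 mod 32 = 25

25


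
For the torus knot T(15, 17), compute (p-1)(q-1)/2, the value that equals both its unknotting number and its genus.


For a torus knot T(p,q), both the unknotting number and genus equal (p-1)(q-1)/2.
= (15-1)(17-1)/2
= 14*16/2
= 224/2 = 112

112


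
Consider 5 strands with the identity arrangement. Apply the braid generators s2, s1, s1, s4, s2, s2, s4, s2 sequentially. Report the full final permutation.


Starting with identity [1, 2, 3, 4, 5].
Apply generators in sequence:
  After s2: [1, 3, 2, 4, 5]
  After s1: [3, 1, 2, 4, 5]
  After s1: [1, 3, 2, 4, 5]
  After s4: [1, 3, 2, 5, 4]
  After s2: [1, 2, 3, 5, 4]
  After s2: [1, 3, 2, 5, 4]
  After s4: [1, 3, 2, 4, 5]
  After s2: [1, 2, 3, 4, 5]
Final permutation: [1, 2, 3, 4, 5]

[1, 2, 3, 4, 5]


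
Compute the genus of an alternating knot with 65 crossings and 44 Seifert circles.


For alternating knots, g = (c - s + 1)/2.
= (65 - 44 + 1)/2
= 22/2 = 11

11


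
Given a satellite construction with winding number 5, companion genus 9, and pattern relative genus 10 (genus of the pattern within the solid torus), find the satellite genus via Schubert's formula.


Schubert: g(satellite) = g_rel(pattern) + |winding| * g(companion),
where g_rel(pattern) is the genus of the pattern relative to the solid torus.
= 10 + 5 * 9
= 10 + 45 = 55

55


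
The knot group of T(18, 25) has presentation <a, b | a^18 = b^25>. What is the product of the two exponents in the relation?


The relation is a^18 = b^25.
Product of exponents = 18 * 25
= 450

450


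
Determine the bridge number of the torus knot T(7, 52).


The bridge number of T(p,q) is min(p,q).
min(7, 52) = 7

7


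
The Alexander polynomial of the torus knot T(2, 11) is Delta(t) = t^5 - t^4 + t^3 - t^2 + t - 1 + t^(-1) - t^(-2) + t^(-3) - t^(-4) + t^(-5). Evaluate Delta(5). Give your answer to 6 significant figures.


Substituting t = 5 into Delta(t) = t^5 - t^4 + t^3 - t^2 + t - 1 + t^(-1) - t^(-2) + t^(-3) - t^(-4) + t^(-5):
Term values: (3125) + (-625) + (125) + (-25) + (5) + (-1) + (0.2) + (-0.04) + (0.008) + (-0.0016) + (0.00032)
Sum = 2604.16672
Rounded to 6 significant figures: 2604.17

2604.17


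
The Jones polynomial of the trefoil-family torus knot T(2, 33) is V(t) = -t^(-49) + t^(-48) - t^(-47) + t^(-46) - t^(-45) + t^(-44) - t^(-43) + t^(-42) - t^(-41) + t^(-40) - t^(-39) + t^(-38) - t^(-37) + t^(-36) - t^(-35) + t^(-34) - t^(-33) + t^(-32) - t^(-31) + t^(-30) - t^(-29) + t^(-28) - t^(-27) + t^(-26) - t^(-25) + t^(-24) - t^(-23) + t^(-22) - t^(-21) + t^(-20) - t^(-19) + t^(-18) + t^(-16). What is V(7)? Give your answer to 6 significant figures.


Substituting t = 7 into V(t) = -t^(-49) + t^(-48) - t^(-47) + t^(-46) - t^(-45) + t^(-44) - t^(-43) + t^(-42) - t^(-41) + t^(-40) - t^(-39) + t^(-38) - t^(-37) + t^(-36) - t^(-35) + t^(-34) - t^(-33) + t^(-32) - t^(-31) + t^(-30) - t^(-29) + t^(-28) - t^(-27) + t^(-26) - t^(-25) + t^(-24) - t^(-23) + t^(-22) - t^(-21) + t^(-20) - t^(-19) + t^(-18) + t^(-16):
  (-)t^(-49) = -3.89221e-42
  (+)t^(-48) = 2.72455e-41
  (-)t^(-47) = -1.90718e-40
  (+)t^(-46) = 1.33503e-39
  (-)t^(-45) = -9.34519e-39
  (+)t^(-44) = 6.54163e-38
  (-)t^(-43) = -4.57914e-37
  (+)t^(-42) = 3.2054e-36
  (-)t^(-41) = -2.24378e-35
  (+)t^(-40) = 1.57065e-34
  (-)t^(-39) = -1.09945e-33
  (+)t^(-38) = 7.69617e-33
  (-)t^(-37) = -5.38732e-32
  (+)t^(-36) = 3.77112e-31
  (-)t^(-35) = -2.63979e-30
  (+)t^(-34) = 1.84785e-29
  (-)t^(-33) = -1.29349e-28
  (+)t^(-32) = 9.05446e-28
  (-)t^(-31) = -6.33812e-27
  (+)t^(-30) = 4.43669e-26
  (-)t^(-29) = -3.10568e-25
  (+)t^(-28) = 2.17398e-24
  (-)t^(-27) = -1.52178e-23
  (+)t^(-26) = 1.06525e-22
  (-)t^(-25) = -7.45674e-22
  (+)t^(-24) = 5.21972e-21
  (-)t^(-23) = -3.6538e-20
  (+)t^(-22) = 2.55766e-19
  (-)t^(-21) = -1.79036e-18
  (+)t^(-20) = 1.25325e-17
  (-)t^(-19) = -8.77278e-17
  (+)t^(-18) = 6.14095e-16
  (+)t^(-16) = 3.00906e-14
Sum = (-3.89221e-42) + (2.72455e-41) + (-1.90718e-40) + (1.33503e-39) + (-9.34519e-39) + (6.54163e-38) + (-4.57914e-37) + (3.2054e-36) + (-2.24378e-35) + (1.57065e-34) + (-1.09945e-33) + (7.69617e-33) + (-5.38732e-32) + (3.77112e-31) + (-2.63979e-30) + (1.84785e-29) + (-1.29349e-28) + (9.05446e-28) + (-6.33812e-27) + (4.43669e-26) + (-3.10568e-25) + (2.17398e-24) + (-1.52178e-23) + (1.06525e-22) + (-7.45674e-22) + (5.21972e-21) + (-3.6538e-20) + (2.55766e-19) + (-1.79036e-18) + (1.25325e-17) + (-8.77278e-17) + (6.14095e-16) + (3.00906e-14)
= 3.062796827e-14
Rounded to 6 significant figures: 3.0628e-14

3.0628e-14


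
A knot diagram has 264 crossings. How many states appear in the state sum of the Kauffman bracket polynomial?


Each crossing contributes 2 choices (A-smoothing or B-smoothing).
Total states = 2^264 = 29642774844752946028434172162224104410437116074403984394101141506025761187823616

29642774844752946028434172162224104410437116074403984394101141506025761187823616


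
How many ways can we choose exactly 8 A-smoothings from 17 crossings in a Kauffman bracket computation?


We choose which 8 of 17 crossings get A-smoothings.
C(17, 8) = 17! / (8! * 9!)
= 24310

24310


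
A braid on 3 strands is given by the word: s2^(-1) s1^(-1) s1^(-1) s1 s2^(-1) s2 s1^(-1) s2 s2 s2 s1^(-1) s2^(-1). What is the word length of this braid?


The word length counts the number of generators (including inverses).
Listing each generator: s2^(-1), s1^(-1), s1^(-1), s1, s2^(-1), s2, s1^(-1), s2, s2, s2, s1^(-1), s2^(-1)
There are 12 generators in this braid word.

12


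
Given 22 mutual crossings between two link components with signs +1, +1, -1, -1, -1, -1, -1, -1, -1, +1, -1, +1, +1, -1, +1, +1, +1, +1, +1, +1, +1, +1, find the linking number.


Step 1: Count positive crossings: 13
Step 2: Count negative crossings: 9
Step 3: Sum of signs = 13 - 9 = 4
Step 4: Linking number = sum/2 = 4/2 = 2

2


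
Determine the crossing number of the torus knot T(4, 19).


For a torus knot T(p, q) with gcd(p,q)=1,
the crossing number is min(p*(q-1), q*(p-1)).
p*(q-1) = 4*18 = 72
q*(p-1) = 19*3 = 57
min(72, 57) = 57

57


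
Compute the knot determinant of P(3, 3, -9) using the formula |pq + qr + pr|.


Step 1: Compute pq + qr + pr.
pq = 3*3 = 9
qr = 3*(-9) = -27
pr = 3*(-9) = -27
pq + qr + pr = 9 + (-27) + (-27) = -45
Step 2: Take absolute value.
det(P(3,3,-9)) = |-45| = 45

45


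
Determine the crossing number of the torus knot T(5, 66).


For a torus knot T(p, q) with gcd(p,q)=1,
the crossing number is min(p*(q-1), q*(p-1)).
p*(q-1) = 5*65 = 325
q*(p-1) = 66*4 = 264
min(325, 264) = 264

264


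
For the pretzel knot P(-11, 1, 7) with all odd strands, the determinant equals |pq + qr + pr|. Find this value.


Step 1: Compute pq + qr + pr.
pq = (-11)*1 = -11
qr = 1*7 = 7
pr = (-11)*7 = -77
pq + qr + pr = -11 + 7 + (-77) = -81
Step 2: Take absolute value.
det(P(-11,1,7)) = |-81| = 81

81


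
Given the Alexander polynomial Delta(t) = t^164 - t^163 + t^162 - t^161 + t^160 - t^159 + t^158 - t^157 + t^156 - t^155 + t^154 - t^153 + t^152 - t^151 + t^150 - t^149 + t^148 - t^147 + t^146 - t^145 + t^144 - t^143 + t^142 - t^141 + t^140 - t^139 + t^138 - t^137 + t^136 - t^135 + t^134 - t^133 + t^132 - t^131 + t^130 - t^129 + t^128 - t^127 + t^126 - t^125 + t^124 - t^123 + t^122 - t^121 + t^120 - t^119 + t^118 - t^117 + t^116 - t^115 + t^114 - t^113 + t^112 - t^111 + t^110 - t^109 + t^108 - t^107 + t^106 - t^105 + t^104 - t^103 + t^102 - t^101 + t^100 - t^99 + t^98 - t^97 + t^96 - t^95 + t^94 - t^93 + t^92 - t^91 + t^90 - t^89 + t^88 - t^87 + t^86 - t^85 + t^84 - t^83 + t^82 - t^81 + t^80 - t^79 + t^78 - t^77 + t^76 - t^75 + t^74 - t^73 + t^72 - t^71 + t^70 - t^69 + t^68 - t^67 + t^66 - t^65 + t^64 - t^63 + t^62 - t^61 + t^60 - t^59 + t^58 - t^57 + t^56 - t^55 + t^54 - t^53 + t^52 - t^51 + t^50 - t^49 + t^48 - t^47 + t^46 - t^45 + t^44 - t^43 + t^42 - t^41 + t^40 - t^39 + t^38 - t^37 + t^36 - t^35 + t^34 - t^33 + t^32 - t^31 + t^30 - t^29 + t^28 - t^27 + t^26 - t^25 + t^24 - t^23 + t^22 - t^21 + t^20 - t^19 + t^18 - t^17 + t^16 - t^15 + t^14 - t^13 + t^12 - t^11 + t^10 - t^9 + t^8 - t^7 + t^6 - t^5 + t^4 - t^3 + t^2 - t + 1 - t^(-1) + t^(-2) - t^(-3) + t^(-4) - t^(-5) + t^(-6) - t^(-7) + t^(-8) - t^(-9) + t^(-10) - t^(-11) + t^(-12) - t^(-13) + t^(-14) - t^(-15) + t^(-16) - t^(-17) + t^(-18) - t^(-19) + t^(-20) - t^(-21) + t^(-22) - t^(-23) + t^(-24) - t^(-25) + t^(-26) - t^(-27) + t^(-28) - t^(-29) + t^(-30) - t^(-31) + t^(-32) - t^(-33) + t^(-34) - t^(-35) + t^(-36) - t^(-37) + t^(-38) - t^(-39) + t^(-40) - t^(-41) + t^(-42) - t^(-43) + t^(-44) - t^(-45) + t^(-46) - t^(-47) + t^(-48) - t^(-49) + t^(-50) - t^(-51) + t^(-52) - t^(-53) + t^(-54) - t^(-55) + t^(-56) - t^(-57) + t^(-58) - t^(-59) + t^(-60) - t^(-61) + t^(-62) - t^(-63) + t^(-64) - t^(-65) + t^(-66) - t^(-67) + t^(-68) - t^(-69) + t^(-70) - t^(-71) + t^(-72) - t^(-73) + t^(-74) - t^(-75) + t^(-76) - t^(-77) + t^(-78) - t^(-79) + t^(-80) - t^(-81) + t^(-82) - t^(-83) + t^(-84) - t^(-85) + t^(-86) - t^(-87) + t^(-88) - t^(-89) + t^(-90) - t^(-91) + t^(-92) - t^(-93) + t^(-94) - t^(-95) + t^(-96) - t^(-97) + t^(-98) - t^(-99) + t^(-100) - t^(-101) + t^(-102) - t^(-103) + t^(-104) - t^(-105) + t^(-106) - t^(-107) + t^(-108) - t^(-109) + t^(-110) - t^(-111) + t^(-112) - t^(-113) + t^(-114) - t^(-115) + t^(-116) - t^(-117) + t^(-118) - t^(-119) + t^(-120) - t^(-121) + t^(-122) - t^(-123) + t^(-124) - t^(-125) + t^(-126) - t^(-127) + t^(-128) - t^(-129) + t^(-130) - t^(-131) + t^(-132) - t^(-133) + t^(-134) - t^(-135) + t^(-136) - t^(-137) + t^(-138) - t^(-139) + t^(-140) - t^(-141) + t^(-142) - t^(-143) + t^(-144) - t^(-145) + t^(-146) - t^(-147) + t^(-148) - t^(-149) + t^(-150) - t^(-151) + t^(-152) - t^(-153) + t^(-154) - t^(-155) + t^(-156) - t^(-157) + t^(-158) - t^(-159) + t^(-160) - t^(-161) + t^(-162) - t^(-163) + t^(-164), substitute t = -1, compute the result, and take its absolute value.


Step 1: The polynomial has 329 terms with alternating signs, exponents from 164 down to -164.
Step 2: Substitute t = -1. The i-th term has coefficient (-1)^i and exponent (m-i),
  so its value is (-1)^i * (-1)^(m-i) = (-1)^m = 1 for every i.
Step 3: All 329 terms equal 1, so Delta(-1) = 329 * (1) = 329
Step 4: |Delta(-1)| = 329

329


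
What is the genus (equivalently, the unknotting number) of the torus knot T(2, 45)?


For a torus knot T(p,q), both the unknotting number and genus equal (p-1)(q-1)/2.
= (2-1)(45-1)/2
= 1*44/2
= 44/2 = 22

22


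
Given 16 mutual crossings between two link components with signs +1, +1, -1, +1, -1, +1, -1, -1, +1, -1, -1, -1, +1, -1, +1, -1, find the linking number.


Step 1: Count positive crossings: 7
Step 2: Count negative crossings: 9
Step 3: Sum of signs = 7 - 9 = -2
Step 4: Linking number = sum/2 = -2/2 = -1

-1


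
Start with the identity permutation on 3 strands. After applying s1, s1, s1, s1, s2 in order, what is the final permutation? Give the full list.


Starting with identity [1, 2, 3].
Apply generators in sequence:
  After s1: [2, 1, 3]
  After s1: [1, 2, 3]
  After s1: [2, 1, 3]
  After s1: [1, 2, 3]
  After s2: [1, 3, 2]
Final permutation: [1, 3, 2]

[1, 3, 2]


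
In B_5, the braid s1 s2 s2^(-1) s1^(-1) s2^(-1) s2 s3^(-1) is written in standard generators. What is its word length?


The word length counts the number of generators (including inverses).
Listing each generator: s1, s2, s2^(-1), s1^(-1), s2^(-1), s2, s3^(-1)
There are 7 generators in this braid word.

7


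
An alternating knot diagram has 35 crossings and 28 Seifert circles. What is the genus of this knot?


For alternating knots, g = (c - s + 1)/2.
= (35 - 28 + 1)/2
= 8/2 = 4

4


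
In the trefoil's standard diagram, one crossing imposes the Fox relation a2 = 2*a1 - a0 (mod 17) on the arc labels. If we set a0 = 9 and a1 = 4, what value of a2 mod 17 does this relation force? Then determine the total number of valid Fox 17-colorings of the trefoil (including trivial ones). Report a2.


Step 1: Apply the given crossing relation 2*a1 - a0 - a2 = 0 (mod 17).
  a2 = 2*a1 - a0 mod 17
  a2 = 2*4 - 9 mod 17
  a2 = 8 - 9 mod 17
  a2 = -1 mod 17 = 16
Step 2: The trefoil has determinant 3.
  Number of Fox p-colorings (p prime) is p^2 if p = 3, else p.
  Since 17 does not divide 3, only trivial (constant) colorings exist.
  (So the trial a0 = 9, a1 = 4 with a0 != a1 does NOT extend to a valid coloring of the whole trefoil: the other two crossing relations require 3*(a1 - a0) = 0 (mod 17), which fails.)
  Total colorings = 17
Step 3: a2 = 16, total Fox 17-colorings = 17

16
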